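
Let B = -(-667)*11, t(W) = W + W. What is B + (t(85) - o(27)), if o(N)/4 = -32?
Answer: 7635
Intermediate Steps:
t(W) = 2*W
o(N) = -128 (o(N) = 4*(-32) = -128)
B = 7337 (B = -1*(-7337) = 7337)
B + (t(85) - o(27)) = 7337 + (2*85 - 1*(-128)) = 7337 + (170 + 128) = 7337 + 298 = 7635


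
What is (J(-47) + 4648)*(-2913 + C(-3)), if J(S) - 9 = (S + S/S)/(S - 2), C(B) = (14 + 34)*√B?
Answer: -664860207/49 + 10955472*I*√3/49 ≈ -1.3569e+7 + 3.8725e+5*I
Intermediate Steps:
C(B) = 48*√B
J(S) = 9 + (1 + S)/(-2 + S) (J(S) = 9 + (S + S/S)/(S - 2) = 9 + (S + 1)/(-2 + S) = 9 + (1 + S)/(-2 + S))
(J(-47) + 4648)*(-2913 + C(-3)) = ((-17 + 10*(-47))/(-2 - 47) + 4648)*(-2913 + 48*√(-3)) = ((-17 - 470)/(-49) + 4648)*(-2913 + 48*(I*√3)) = (-1/49*(-487) + 4648)*(-2913 + 48*I*√3) = (487/49 + 4648)*(-2913 + 48*I*√3) = 228239*(-2913 + 48*I*√3)/49 = -664860207/49 + 10955472*I*√3/49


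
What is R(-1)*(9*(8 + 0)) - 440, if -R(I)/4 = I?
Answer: -152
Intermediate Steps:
R(I) = -4*I
R(-1)*(9*(8 + 0)) - 440 = (-4*(-1))*(9*(8 + 0)) - 440 = 4*(9*8) - 440 = 4*72 - 440 = 288 - 440 = -152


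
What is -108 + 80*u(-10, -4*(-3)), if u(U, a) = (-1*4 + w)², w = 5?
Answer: -28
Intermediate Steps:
u(U, a) = 1 (u(U, a) = (-1*4 + 5)² = (-4 + 5)² = 1² = 1)
-108 + 80*u(-10, -4*(-3)) = -108 + 80*1 = -108 + 80 = -28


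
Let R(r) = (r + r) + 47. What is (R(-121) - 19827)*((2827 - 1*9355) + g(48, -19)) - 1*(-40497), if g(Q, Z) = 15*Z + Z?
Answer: 136830801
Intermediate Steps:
g(Q, Z) = 16*Z
R(r) = 47 + 2*r (R(r) = 2*r + 47 = 47 + 2*r)
(R(-121) - 19827)*((2827 - 1*9355) + g(48, -19)) - 1*(-40497) = ((47 + 2*(-121)) - 19827)*((2827 - 1*9355) + 16*(-19)) - 1*(-40497) = ((47 - 242) - 19827)*((2827 - 9355) - 304) + 40497 = (-195 - 19827)*(-6528 - 304) + 40497 = -20022*(-6832) + 40497 = 136790304 + 40497 = 136830801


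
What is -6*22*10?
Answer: -1320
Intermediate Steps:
-6*22*10 = -132*10 = -1320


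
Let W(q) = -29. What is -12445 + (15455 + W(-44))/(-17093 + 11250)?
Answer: -72731561/5843 ≈ -12448.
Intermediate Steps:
-12445 + (15455 + W(-44))/(-17093 + 11250) = -12445 + (15455 - 29)/(-17093 + 11250) = -12445 + 15426/(-5843) = -12445 + 15426*(-1/5843) = -12445 - 15426/5843 = -72731561/5843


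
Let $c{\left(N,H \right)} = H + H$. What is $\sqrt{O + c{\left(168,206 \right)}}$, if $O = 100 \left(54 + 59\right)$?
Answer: $8 \sqrt{183} \approx 108.22$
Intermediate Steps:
$c{\left(N,H \right)} = 2 H$
$O = 11300$ ($O = 100 \cdot 113 = 11300$)
$\sqrt{O + c{\left(168,206 \right)}} = \sqrt{11300 + 2 \cdot 206} = \sqrt{11300 + 412} = \sqrt{11712} = 8 \sqrt{183}$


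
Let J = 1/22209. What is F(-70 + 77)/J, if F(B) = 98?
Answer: 2176482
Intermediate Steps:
J = 1/22209 ≈ 4.5027e-5
F(-70 + 77)/J = 98/(1/22209) = 98*22209 = 2176482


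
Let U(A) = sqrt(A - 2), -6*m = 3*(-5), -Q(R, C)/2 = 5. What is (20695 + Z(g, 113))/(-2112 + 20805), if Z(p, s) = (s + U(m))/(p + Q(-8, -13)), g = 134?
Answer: 855431/772644 + sqrt(2)/4635864 ≈ 1.1071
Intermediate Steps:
Q(R, C) = -10 (Q(R, C) = -2*5 = -10)
m = 5/2 (m = -(-5)/2 = -1/6*(-15) = 5/2 ≈ 2.5000)
U(A) = sqrt(-2 + A)
Z(p, s) = (s + sqrt(2)/2)/(-10 + p) (Z(p, s) = (s + sqrt(-2 + 5/2))/(p - 10) = (s + sqrt(1/2))/(-10 + p) = (s + sqrt(2)/2)/(-10 + p))
(20695 + Z(g, 113))/(-2112 + 20805) = (20695 + (113 + sqrt(2)/2)/(-10 + 134))/(-2112 + 20805) = (20695 + (113 + sqrt(2)/2)/124)/18693 = (20695 + (113 + sqrt(2)/2)/124)*(1/18693) = (20695 + (113/124 + sqrt(2)/248))*(1/18693) = (2566293/124 + sqrt(2)/248)*(1/18693) = 855431/772644 + sqrt(2)/4635864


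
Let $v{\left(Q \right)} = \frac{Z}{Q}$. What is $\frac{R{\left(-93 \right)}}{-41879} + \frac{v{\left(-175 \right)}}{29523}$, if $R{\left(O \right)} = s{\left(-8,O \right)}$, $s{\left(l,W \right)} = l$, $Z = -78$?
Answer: $\frac{1143558}{5547920525} \approx 0.00020612$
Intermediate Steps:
$v{\left(Q \right)} = - \frac{78}{Q}$
$R{\left(O \right)} = -8$
$\frac{R{\left(-93 \right)}}{-41879} + \frac{v{\left(-175 \right)}}{29523} = - \frac{8}{-41879} + \frac{\left(-78\right) \frac{1}{-175}}{29523} = \left(-8\right) \left(- \frac{1}{41879}\right) + \left(-78\right) \left(- \frac{1}{175}\right) \frac{1}{29523} = \frac{8}{41879} + \frac{78}{175} \cdot \frac{1}{29523} = \frac{8}{41879} + \frac{2}{132475} = \frac{1143558}{5547920525}$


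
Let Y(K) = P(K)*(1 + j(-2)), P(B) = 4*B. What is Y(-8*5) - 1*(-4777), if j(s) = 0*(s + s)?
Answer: 4617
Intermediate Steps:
j(s) = 0 (j(s) = 0*(2*s) = 0)
Y(K) = 4*K (Y(K) = (4*K)*(1 + 0) = (4*K)*1 = 4*K)
Y(-8*5) - 1*(-4777) = 4*(-8*5) - 1*(-4777) = 4*(-40) + 4777 = -160 + 4777 = 4617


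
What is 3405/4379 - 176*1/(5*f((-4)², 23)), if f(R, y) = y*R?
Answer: 343406/503585 ≈ 0.68192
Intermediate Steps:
f(R, y) = R*y
3405/4379 - 176*1/(5*f((-4)², 23)) = 3405/4379 - 176/(((-4)²*23)*5) = 3405*(1/4379) - 176/((16*23)*5) = 3405/4379 - 176/(368*5) = 3405/4379 - 176/1840 = 3405/4379 - 176*1/1840 = 3405/4379 - 11/115 = 343406/503585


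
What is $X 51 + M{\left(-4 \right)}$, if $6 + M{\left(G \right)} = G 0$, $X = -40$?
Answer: $-2046$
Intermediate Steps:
$M{\left(G \right)} = -6$ ($M{\left(G \right)} = -6 + G 0 = -6 + 0 = -6$)
$X 51 + M{\left(-4 \right)} = \left(-40\right) 51 - 6 = -2040 - 6 = -2046$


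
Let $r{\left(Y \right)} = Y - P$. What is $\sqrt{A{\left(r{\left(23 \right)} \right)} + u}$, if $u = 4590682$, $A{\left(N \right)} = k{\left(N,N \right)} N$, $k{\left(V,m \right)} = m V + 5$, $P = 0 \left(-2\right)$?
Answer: $2 \sqrt{1150741} \approx 2145.5$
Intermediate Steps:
$P = 0$
$k{\left(V,m \right)} = 5 + V m$ ($k{\left(V,m \right)} = V m + 5 = 5 + V m$)
$r{\left(Y \right)} = Y$ ($r{\left(Y \right)} = Y - 0 = Y + 0 = Y$)
$A{\left(N \right)} = N \left(5 + N^{2}\right)$ ($A{\left(N \right)} = \left(5 + N N\right) N = \left(5 + N^{2}\right) N = N \left(5 + N^{2}\right)$)
$\sqrt{A{\left(r{\left(23 \right)} \right)} + u} = \sqrt{23 \left(5 + 23^{2}\right) + 4590682} = \sqrt{23 \left(5 + 529\right) + 4590682} = \sqrt{23 \cdot 534 + 4590682} = \sqrt{12282 + 4590682} = \sqrt{4602964} = 2 \sqrt{1150741}$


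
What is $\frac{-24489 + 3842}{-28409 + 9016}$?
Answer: $\frac{1877}{1763} \approx 1.0647$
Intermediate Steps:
$\frac{-24489 + 3842}{-28409 + 9016} = - \frac{20647}{-19393} = \left(-20647\right) \left(- \frac{1}{19393}\right) = \frac{1877}{1763}$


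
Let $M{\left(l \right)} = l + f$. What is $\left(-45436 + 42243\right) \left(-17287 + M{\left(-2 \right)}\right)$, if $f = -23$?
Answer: $55277216$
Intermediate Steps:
$M{\left(l \right)} = -23 + l$ ($M{\left(l \right)} = l - 23 = -23 + l$)
$\left(-45436 + 42243\right) \left(-17287 + M{\left(-2 \right)}\right) = \left(-45436 + 42243\right) \left(-17287 - 25\right) = - 3193 \left(-17287 - 25\right) = \left(-3193\right) \left(-17312\right) = 55277216$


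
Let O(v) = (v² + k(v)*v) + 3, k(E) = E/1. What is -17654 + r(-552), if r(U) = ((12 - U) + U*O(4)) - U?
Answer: -35858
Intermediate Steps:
k(E) = E (k(E) = E*1 = E)
O(v) = 3 + 2*v² (O(v) = (v² + v*v) + 3 = (v² + v²) + 3 = 2*v² + 3 = 3 + 2*v²)
r(U) = 12 + 33*U (r(U) = ((12 - U) + U*(3 + 2*4²)) - U = ((12 - U) + U*(3 + 2*16)) - U = ((12 - U) + U*(3 + 32)) - U = ((12 - U) + U*35) - U = ((12 - U) + 35*U) - U = (12 + 34*U) - U = 12 + 33*U)
-17654 + r(-552) = -17654 + (12 + 33*(-552)) = -17654 + (12 - 18216) = -17654 - 18204 = -35858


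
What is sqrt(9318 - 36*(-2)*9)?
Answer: sqrt(9966) ≈ 99.830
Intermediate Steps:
sqrt(9318 - 36*(-2)*9) = sqrt(9318 + 72*9) = sqrt(9318 + 648) = sqrt(9966)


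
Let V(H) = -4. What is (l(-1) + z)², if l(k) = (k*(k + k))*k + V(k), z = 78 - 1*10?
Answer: 3844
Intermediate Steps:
z = 68 (z = 78 - 10 = 68)
l(k) = -4 + 2*k³ (l(k) = (k*(k + k))*k - 4 = (k*(2*k))*k - 4 = (2*k²)*k - 4 = 2*k³ - 4 = -4 + 2*k³)
(l(-1) + z)² = ((-4 + 2*(-1)³) + 68)² = ((-4 + 2*(-1)) + 68)² = ((-4 - 2) + 68)² = (-6 + 68)² = 62² = 3844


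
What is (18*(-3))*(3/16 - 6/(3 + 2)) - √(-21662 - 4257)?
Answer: 2187/40 - I*√25919 ≈ 54.675 - 160.99*I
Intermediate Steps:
(18*(-3))*(3/16 - 6/(3 + 2)) - √(-21662 - 4257) = -54*(3*(1/16) - 6/5) - √(-25919) = -54*(3/16 - 6*⅕) - I*√25919 = -54*(3/16 - 6/5) - I*√25919 = -54*(-81/80) - I*√25919 = 2187/40 - I*√25919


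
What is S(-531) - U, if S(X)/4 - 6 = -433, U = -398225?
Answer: 396517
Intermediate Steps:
S(X) = -1708 (S(X) = 24 + 4*(-433) = 24 - 1732 = -1708)
S(-531) - U = -1708 - 1*(-398225) = -1708 + 398225 = 396517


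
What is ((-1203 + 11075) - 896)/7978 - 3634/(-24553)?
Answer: 124689890/97941917 ≈ 1.2731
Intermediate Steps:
((-1203 + 11075) - 896)/7978 - 3634/(-24553) = (9872 - 896)*(1/7978) - 3634*(-1/24553) = 8976*(1/7978) + 3634/24553 = 4488/3989 + 3634/24553 = 124689890/97941917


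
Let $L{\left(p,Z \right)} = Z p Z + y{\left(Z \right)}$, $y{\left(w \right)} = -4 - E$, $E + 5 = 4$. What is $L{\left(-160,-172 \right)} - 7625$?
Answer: $-4741068$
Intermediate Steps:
$E = -1$ ($E = -5 + 4 = -1$)
$y{\left(w \right)} = -3$ ($y{\left(w \right)} = -4 - -1 = -4 + 1 = -3$)
$L{\left(p,Z \right)} = -3 + p Z^{2}$ ($L{\left(p,Z \right)} = Z p Z - 3 = p Z^{2} - 3 = -3 + p Z^{2}$)
$L{\left(-160,-172 \right)} - 7625 = \left(-3 - 160 \left(-172\right)^{2}\right) - 7625 = \left(-3 - 4733440\right) - 7625 = -4733443 - 7625 = -4741068$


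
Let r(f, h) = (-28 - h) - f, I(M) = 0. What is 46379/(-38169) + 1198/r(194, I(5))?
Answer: -9337100/1412253 ≈ -6.6115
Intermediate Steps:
r(f, h) = -28 - f - h
46379/(-38169) + 1198/r(194, I(5)) = 46379/(-38169) + 1198/(-28 - 1*194 - 1*0) = 46379*(-1/38169) + 1198/(-28 - 194 + 0) = -46379/38169 + 1198/(-222) = -46379/38169 + 1198*(-1/222) = -46379/38169 - 599/111 = -9337100/1412253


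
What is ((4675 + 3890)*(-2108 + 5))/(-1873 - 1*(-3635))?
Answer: -18012195/1762 ≈ -10223.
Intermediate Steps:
((4675 + 3890)*(-2108 + 5))/(-1873 - 1*(-3635)) = (8565*(-2103))/(-1873 + 3635) = -18012195/1762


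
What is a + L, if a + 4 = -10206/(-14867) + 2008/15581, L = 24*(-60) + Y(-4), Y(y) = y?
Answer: -335229796074/231642727 ≈ -1447.2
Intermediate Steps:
L = -1444 (L = 24*(-60) - 4 = -1440 - 4 = -1444)
a = -737698286/231642727 (a = -4 + (-10206/(-14867) + 2008/15581) = -4 + (-10206*(-1/14867) + 2008*(1/15581)) = -4 + (10206/14867 + 2008/15581) = -4 + 188872622/231642727 = -737698286/231642727 ≈ -3.1846)
a + L = -737698286/231642727 - 1444 = -335229796074/231642727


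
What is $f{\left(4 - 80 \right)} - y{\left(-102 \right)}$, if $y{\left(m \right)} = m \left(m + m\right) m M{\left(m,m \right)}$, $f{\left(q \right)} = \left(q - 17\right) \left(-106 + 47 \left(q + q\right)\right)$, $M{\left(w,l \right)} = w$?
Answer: $-215812182$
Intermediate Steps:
$f{\left(q \right)} = \left(-106 + 94 q\right) \left(-17 + q\right)$ ($f{\left(q \right)} = \left(-17 + q\right) \left(-106 + 47 \cdot 2 q\right) = \left(-17 + q\right) \left(-106 + 94 q\right) = \left(-106 + 94 q\right) \left(-17 + q\right)$)
$y{\left(m \right)} = 2 m^{4}$ ($y{\left(m \right)} = m \left(m + m\right) m m = m 2 m m m = 2 m^{2} m m = 2 m^{3} m = 2 m^{4}$)
$f{\left(4 - 80 \right)} - y{\left(-102 \right)} = \left(1802 - 1704 \left(4 - 80\right) + 94 \left(4 - 80\right)^{2}\right) - 2 \left(-102\right)^{4} = \left(1802 - 1704 \left(4 - 80\right) + 94 \left(4 - 80\right)^{2}\right) - 2 \cdot 108243216 = \left(1802 - -129504 + 94 \left(-76\right)^{2}\right) - 216486432 = \left(1802 + 129504 + 94 \cdot 5776\right) - 216486432 = \left(1802 + 129504 + 542944\right) - 216486432 = 674250 - 216486432 = -215812182$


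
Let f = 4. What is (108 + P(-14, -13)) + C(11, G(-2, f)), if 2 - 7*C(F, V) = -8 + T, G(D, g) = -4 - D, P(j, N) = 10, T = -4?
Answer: 120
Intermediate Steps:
C(F, V) = 2 (C(F, V) = 2/7 - (-8 - 4)/7 = 2/7 - 1/7*(-12) = 2/7 + 12/7 = 2)
(108 + P(-14, -13)) + C(11, G(-2, f)) = (108 + 10) + 2 = 118 + 2 = 120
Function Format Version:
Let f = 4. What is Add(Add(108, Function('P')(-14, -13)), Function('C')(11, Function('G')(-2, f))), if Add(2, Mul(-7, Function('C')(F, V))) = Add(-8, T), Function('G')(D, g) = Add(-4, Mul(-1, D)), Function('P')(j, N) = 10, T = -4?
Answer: 120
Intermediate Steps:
Function('C')(F, V) = 2 (Function('C')(F, V) = Add(Rational(2, 7), Mul(Rational(-1, 7), Add(-8, -4))) = Add(Rational(2, 7), Mul(Rational(-1, 7), -12)) = Add(Rational(2, 7), Rational(12, 7)) = 2)
Add(Add(108, Function('P')(-14, -13)), Function('C')(11, Function('G')(-2, f))) = Add(Add(108, 10), 2) = Add(118, 2) = 120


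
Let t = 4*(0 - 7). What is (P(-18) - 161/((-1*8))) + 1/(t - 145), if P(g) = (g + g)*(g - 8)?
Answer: 1323269/1384 ≈ 956.12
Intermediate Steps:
t = -28 (t = 4*(-7) = -28)
P(g) = 2*g*(-8 + g) (P(g) = (2*g)*(-8 + g) = 2*g*(-8 + g))
(P(-18) - 161/((-1*8))) + 1/(t - 145) = (2*(-18)*(-8 - 18) - 161/((-1*8))) + 1/(-28 - 145) = (2*(-18)*(-26) - 161/(-8)) + 1/(-173) = (936 - 161*(-⅛)) - 1/173 = (936 + 161/8) - 1/173 = 7649/8 - 1/173 = 1323269/1384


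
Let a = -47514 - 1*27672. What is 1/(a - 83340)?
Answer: -1/158526 ≈ -6.3081e-6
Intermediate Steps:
a = -75186 (a = -47514 - 27672 = -75186)
1/(a - 83340) = 1/(-75186 - 83340) = 1/(-158526) = -1/158526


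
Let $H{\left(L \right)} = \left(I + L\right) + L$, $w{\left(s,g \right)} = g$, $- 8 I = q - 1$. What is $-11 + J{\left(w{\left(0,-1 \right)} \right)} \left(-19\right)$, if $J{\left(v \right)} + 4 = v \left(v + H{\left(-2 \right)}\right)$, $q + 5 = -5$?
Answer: $- \frac{31}{8} \approx -3.875$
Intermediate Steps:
$q = -10$ ($q = -5 - 5 = -10$)
$I = \frac{11}{8}$ ($I = - \frac{-10 - 1}{8} = \left(- \frac{1}{8}\right) \left(-11\right) = \frac{11}{8} \approx 1.375$)
$H{\left(L \right)} = \frac{11}{8} + 2 L$ ($H{\left(L \right)} = \left(\frac{11}{8} + L\right) + L = \frac{11}{8} + 2 L$)
$J{\left(v \right)} = -4 + v \left(- \frac{21}{8} + v\right)$ ($J{\left(v \right)} = -4 + v \left(v + \left(\frac{11}{8} + 2 \left(-2\right)\right)\right) = -4 + v \left(v + \left(\frac{11}{8} - 4\right)\right) = -4 + v \left(v - \frac{21}{8}\right) = -4 + v \left(- \frac{21}{8} + v\right)$)
$-11 + J{\left(w{\left(0,-1 \right)} \right)} \left(-19\right) = -11 + \left(-4 + \left(-1\right)^{2} - - \frac{21}{8}\right) \left(-19\right) = -11 + \left(-4 + 1 + \frac{21}{8}\right) \left(-19\right) = -11 - - \frac{57}{8} = -11 + \frac{57}{8} = - \frac{31}{8}$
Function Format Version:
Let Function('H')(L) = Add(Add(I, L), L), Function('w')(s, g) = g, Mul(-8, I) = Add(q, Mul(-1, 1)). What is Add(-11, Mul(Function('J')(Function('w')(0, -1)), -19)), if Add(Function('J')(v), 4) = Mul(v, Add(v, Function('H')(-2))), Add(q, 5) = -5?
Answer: Rational(-31, 8) ≈ -3.8750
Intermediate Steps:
q = -10 (q = Add(-5, -5) = -10)
I = Rational(11, 8) (I = Mul(Rational(-1, 8), Add(-10, Mul(-1, 1))) = Mul(Rational(-1, 8), Add(-10, -1)) = Mul(Rational(-1, 8), -11) = Rational(11, 8) ≈ 1.3750)
Function('H')(L) = Add(Rational(11, 8), Mul(2, L)) (Function('H')(L) = Add(Add(Rational(11, 8), L), L) = Add(Rational(11, 8), Mul(2, L)))
Function('J')(v) = Add(-4, Mul(v, Add(Rational(-21, 8), v))) (Function('J')(v) = Add(-4, Mul(v, Add(v, Add(Rational(11, 8), Mul(2, -2))))) = Add(-4, Mul(v, Add(v, Add(Rational(11, 8), -4)))) = Add(-4, Mul(v, Add(v, Rational(-21, 8)))) = Add(-4, Mul(v, Add(Rational(-21, 8), v))))
Add(-11, Mul(Function('J')(Function('w')(0, -1)), -19)) = Add(-11, Mul(Add(-4, Pow(-1, 2), Mul(Rational(-21, 8), -1)), -19)) = Add(-11, Mul(Add(-4, 1, Rational(21, 8)), -19)) = Add(-11, Mul(Rational(-3, 8), -19)) = Add(-11, Rational(57, 8)) = Rational(-31, 8)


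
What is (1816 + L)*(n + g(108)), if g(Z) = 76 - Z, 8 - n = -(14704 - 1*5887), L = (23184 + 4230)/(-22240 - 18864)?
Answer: 328055618925/20552 ≈ 1.5962e+7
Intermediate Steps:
L = -13707/20552 (L = 27414/(-41104) = 27414*(-1/41104) = -13707/20552 ≈ -0.66694)
n = 8825 (n = 8 - (-1)*(14704 - 1*5887) = 8 - (-1)*(14704 - 5887) = 8 - (-1)*8817 = 8 - 1*(-8817) = 8 + 8817 = 8825)
(1816 + L)*(n + g(108)) = (1816 - 13707/20552)*(8825 + (76 - 1*108)) = 37308725*(8825 + (76 - 108))/20552 = 37308725*(8825 - 32)/20552 = (37308725/20552)*8793 = 328055618925/20552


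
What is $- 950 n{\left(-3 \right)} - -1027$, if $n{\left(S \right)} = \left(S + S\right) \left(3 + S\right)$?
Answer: $1027$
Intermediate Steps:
$n{\left(S \right)} = 2 S \left(3 + S\right)$
$- 950 n{\left(-3 \right)} - -1027 = - 950 \cdot 2 \left(-3\right) \left(3 - 3\right) - -1027 = - 950 \cdot 2 \left(-3\right) 0 + 1027 = \left(-950\right) 0 + 1027 = 0 + 1027 = 1027$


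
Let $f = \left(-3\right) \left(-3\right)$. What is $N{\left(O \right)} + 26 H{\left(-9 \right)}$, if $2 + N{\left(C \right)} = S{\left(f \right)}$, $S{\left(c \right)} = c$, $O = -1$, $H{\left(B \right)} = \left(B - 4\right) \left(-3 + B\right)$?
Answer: $4063$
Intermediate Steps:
$f = 9$
$H{\left(B \right)} = \left(-4 + B\right) \left(-3 + B\right)$
$N{\left(C \right)} = 7$ ($N{\left(C \right)} = -2 + 9 = 7$)
$N{\left(O \right)} + 26 H{\left(-9 \right)} = 7 + 26 \left(12 + \left(-9\right)^{2} - -63\right) = 7 + 26 \left(12 + 81 + 63\right) = 7 + 26 \cdot 156 = 7 + 4056 = 4063$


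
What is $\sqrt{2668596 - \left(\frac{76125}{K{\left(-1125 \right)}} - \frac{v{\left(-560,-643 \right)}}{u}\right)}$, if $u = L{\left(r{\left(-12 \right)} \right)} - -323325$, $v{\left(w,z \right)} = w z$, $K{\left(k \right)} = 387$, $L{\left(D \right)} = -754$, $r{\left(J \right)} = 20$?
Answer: $\frac{7 \sqrt{94294200060805703469}}{41611659} \approx 1633.5$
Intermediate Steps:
$u = 322571$ ($u = -754 - -323325 = -754 + 323325 = 322571$)
$\sqrt{2668596 - \left(\frac{76125}{K{\left(-1125 \right)}} - \frac{v{\left(-560,-643 \right)}}{u}\right)} = \sqrt{2668596 - \left(\frac{25375}{129} - \frac{\left(-560\right) \left(-643\right)}{322571}\right)} = \sqrt{2668596 + \left(360080 \cdot \frac{1}{322571} - \frac{25375}{129}\right)} = \sqrt{2668596 + \left(\frac{360080}{322571} - \frac{25375}{129}\right)} = \sqrt{2668596 - \frac{8138788805}{41611659}} = \sqrt{\frac{111036567971959}{41611659}} = \frac{7 \sqrt{94294200060805703469}}{41611659}$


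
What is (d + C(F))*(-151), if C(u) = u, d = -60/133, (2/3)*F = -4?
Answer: 129558/133 ≈ 974.12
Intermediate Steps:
F = -6 (F = (3/2)*(-4) = -6)
d = -60/133 (d = -60*1/133 = -60/133 ≈ -0.45113)
(d + C(F))*(-151) = (-60/133 - 6)*(-151) = -858/133*(-151) = 129558/133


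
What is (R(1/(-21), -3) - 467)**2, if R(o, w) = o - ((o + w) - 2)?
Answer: 213444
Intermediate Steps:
R(o, w) = 2 - w (R(o, w) = o - (-2 + o + w) = o + (2 - o - w) = 2 - w)
(R(1/(-21), -3) - 467)**2 = ((2 - 1*(-3)) - 467)**2 = ((2 + 3) - 467)**2 = (5 - 467)**2 = (-462)**2 = 213444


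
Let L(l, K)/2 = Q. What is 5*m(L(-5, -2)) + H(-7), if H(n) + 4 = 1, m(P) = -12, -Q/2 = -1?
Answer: -63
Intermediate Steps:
Q = 2 (Q = -2*(-1) = 2)
L(l, K) = 4 (L(l, K) = 2*2 = 4)
H(n) = -3 (H(n) = -4 + 1 = -3)
5*m(L(-5, -2)) + H(-7) = 5*(-12) - 3 = -60 - 3 = -63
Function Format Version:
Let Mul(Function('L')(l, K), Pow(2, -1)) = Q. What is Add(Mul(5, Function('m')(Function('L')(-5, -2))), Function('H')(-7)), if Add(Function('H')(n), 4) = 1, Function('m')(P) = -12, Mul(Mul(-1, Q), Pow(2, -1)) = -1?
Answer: -63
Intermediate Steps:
Q = 2 (Q = Mul(-2, -1) = 2)
Function('L')(l, K) = 4 (Function('L')(l, K) = Mul(2, 2) = 4)
Function('H')(n) = -3 (Function('H')(n) = Add(-4, 1) = -3)
Add(Mul(5, Function('m')(Function('L')(-5, -2))), Function('H')(-7)) = Add(Mul(5, -12), -3) = Add(-60, -3) = -63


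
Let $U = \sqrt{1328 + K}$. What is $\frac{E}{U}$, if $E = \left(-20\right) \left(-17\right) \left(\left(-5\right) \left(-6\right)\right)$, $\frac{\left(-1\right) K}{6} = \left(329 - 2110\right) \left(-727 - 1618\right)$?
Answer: $- \frac{5100 i \sqrt{25057342}}{12528671} \approx - 2.0377 i$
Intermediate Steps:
$K = -25058670$ ($K = - 6 \left(329 - 2110\right) \left(-727 - 1618\right) = - 6 \left(\left(-1781\right) \left(-2345\right)\right) = \left(-6\right) 4176445 = -25058670$)
$U = i \sqrt{25057342}$ ($U = \sqrt{1328 - 25058670} = \sqrt{-25057342} = i \sqrt{25057342} \approx 5005.7 i$)
$E = 10200$ ($E = 340 \cdot 30 = 10200$)
$\frac{E}{U} = \frac{10200}{i \sqrt{25057342}} = 10200 \left(- \frac{i \sqrt{25057342}}{25057342}\right) = - \frac{5100 i \sqrt{25057342}}{12528671}$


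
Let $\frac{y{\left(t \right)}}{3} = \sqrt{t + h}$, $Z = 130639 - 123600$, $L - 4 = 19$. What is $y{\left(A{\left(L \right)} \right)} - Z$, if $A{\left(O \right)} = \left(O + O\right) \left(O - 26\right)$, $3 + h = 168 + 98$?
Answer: $-7039 + 15 \sqrt{5} \approx -7005.5$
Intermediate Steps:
$h = 263$ ($h = -3 + \left(168 + 98\right) = -3 + 266 = 263$)
$L = 23$ ($L = 4 + 19 = 23$)
$A{\left(O \right)} = 2 O \left(-26 + O\right)$
$Z = 7039$ ($Z = 130639 - 123600 = 7039$)
$y{\left(t \right)} = 3 \sqrt{263 + t}$ ($y{\left(t \right)} = 3 \sqrt{t + 263} = 3 \sqrt{263 + t}$)
$y{\left(A{\left(L \right)} \right)} - Z = 3 \sqrt{263 + 2 \cdot 23 \left(-26 + 23\right)} - 7039 = 3 \sqrt{263 + 2 \cdot 23 \left(-3\right)} - 7039 = 3 \sqrt{263 - 138} - 7039 = 3 \sqrt{125} - 7039 = 3 \cdot 5 \sqrt{5} - 7039 = 15 \sqrt{5} - 7039 = -7039 + 15 \sqrt{5}$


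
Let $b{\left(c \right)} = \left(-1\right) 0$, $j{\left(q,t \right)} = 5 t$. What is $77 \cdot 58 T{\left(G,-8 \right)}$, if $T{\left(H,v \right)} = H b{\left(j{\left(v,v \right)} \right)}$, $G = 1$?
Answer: $0$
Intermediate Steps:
$b{\left(c \right)} = 0$
$T{\left(H,v \right)} = 0$ ($T{\left(H,v \right)} = H 0 = 0$)
$77 \cdot 58 T{\left(G,-8 \right)} = 77 \cdot 58 \cdot 0 = 4466 \cdot 0 = 0$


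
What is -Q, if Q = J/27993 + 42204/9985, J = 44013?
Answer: -540295459/93170035 ≈ -5.7990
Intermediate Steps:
Q = 540295459/93170035 (Q = 44013/27993 + 42204/9985 = 44013*(1/27993) + 42204*(1/9985) = 14671/9331 + 42204/9985 = 540295459/93170035 ≈ 5.7990)
-Q = -1*540295459/93170035 = -540295459/93170035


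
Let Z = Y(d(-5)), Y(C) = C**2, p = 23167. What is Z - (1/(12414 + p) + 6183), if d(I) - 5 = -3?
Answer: -219855000/35581 ≈ -6179.0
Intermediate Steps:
d(I) = 2 (d(I) = 5 - 3 = 2)
Z = 4 (Z = 2**2 = 4)
Z - (1/(12414 + p) + 6183) = 4 - (1/(12414 + 23167) + 6183) = 4 - (1/35581 + 6183) = 4 - 1*219997324/35581 = 4 - 219997324/35581 = -219855000/35581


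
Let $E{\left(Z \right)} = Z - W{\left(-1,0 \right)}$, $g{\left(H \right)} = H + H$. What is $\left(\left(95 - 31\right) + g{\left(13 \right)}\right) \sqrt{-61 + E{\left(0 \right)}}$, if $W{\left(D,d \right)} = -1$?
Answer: $180 i \sqrt{15} \approx 697.14 i$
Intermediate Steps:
$g{\left(H \right)} = 2 H$
$E{\left(Z \right)} = 1 + Z$ ($E{\left(Z \right)} = Z - -1 = Z + 1 = 1 + Z$)
$\left(\left(95 - 31\right) + g{\left(13 \right)}\right) \sqrt{-61 + E{\left(0 \right)}} = \left(\left(95 - 31\right) + 2 \cdot 13\right) \sqrt{-61 + \left(1 + 0\right)} = \left(\left(95 - 31\right) + 26\right) \sqrt{-61 + 1} = \left(64 + 26\right) \sqrt{-60} = 90 \cdot 2 i \sqrt{15} = 180 i \sqrt{15}$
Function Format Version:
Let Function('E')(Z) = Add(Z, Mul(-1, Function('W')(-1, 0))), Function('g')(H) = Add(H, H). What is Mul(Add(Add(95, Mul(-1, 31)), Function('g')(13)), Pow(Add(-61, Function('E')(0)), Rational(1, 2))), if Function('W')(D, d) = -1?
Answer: Mul(180, I, Pow(15, Rational(1, 2))) ≈ Mul(697.14, I)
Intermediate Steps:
Function('g')(H) = Mul(2, H)
Function('E')(Z) = Add(1, Z) (Function('E')(Z) = Add(Z, Mul(-1, -1)) = Add(Z, 1) = Add(1, Z))
Mul(Add(Add(95, Mul(-1, 31)), Function('g')(13)), Pow(Add(-61, Function('E')(0)), Rational(1, 2))) = Mul(Add(Add(95, Mul(-1, 31)), Mul(2, 13)), Pow(Add(-61, Add(1, 0)), Rational(1, 2))) = Mul(Add(Add(95, -31), 26), Pow(Add(-61, 1), Rational(1, 2))) = Mul(Add(64, 26), Pow(-60, Rational(1, 2))) = Mul(90, Mul(2, I, Pow(15, Rational(1, 2)))) = Mul(180, I, Pow(15, Rational(1, 2)))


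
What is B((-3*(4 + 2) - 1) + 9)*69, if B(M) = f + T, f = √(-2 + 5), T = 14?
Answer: 966 + 69*√3 ≈ 1085.5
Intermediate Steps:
f = √3 ≈ 1.7320
B(M) = 14 + √3 (B(M) = √3 + 14 = 14 + √3)
B((-3*(4 + 2) - 1) + 9)*69 = (14 + √3)*69 = 966 + 69*√3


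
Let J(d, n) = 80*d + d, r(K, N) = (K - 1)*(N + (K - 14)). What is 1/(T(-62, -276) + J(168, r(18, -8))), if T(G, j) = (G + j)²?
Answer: 1/127852 ≈ 7.8215e-6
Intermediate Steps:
r(K, N) = (-1 + K)*(-14 + K + N) (r(K, N) = (-1 + K)*(N + (-14 + K)) = (-1 + K)*(-14 + K + N))
J(d, n) = 81*d
1/(T(-62, -276) + J(168, r(18, -8))) = 1/((-62 - 276)² + 81*168) = 1/((-338)² + 13608) = 1/(114244 + 13608) = 1/127852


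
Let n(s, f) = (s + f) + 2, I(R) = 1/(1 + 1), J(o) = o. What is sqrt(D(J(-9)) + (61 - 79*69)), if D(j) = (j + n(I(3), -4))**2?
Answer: 7*I*sqrt(431)/2 ≈ 72.662*I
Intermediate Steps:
I(R) = 1/2
n(s, f) = 2 + f + s (n(s, f) = (f + s) + 2 = 2 + f + s)
D(j) = (-3/2 + j)**2 (D(j) = (j + (2 - 4 + 1/2))**2 = (j - 3/2)**2 = (-3/2 + j)**2)
sqrt(D(J(-9)) + (61 - 79*69)) = sqrt((-3 + 2*(-9))**2/4 + (61 - 79*69)) = sqrt((-3 - 18)**2/4 + (61 - 5451)) = sqrt((1/4)*(-21)**2 - 5390) = sqrt((1/4)*441 - 5390) = sqrt(441/4 - 5390) = sqrt(-21119/4) = 7*I*sqrt(431)/2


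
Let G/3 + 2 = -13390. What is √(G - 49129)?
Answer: I*√89305 ≈ 298.84*I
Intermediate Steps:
G = -40176 (G = -6 + 3*(-13390) = -6 - 40170 = -40176)
√(G - 49129) = √(-40176 - 49129) = √(-89305) = I*√89305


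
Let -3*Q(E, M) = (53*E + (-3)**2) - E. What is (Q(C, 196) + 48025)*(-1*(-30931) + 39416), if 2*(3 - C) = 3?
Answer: 3376374612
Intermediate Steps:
C = 3/2 (C = 3 - 1/2*3 = 3 - 3/2 = 3/2 ≈ 1.5000)
Q(E, M) = -3 - 52*E/3 (Q(E, M) = -((53*E + (-3)**2) - E)/3 = -((53*E + 9) - E)/3 = -((9 + 53*E) - E)/3 = -(9 + 52*E)/3 = -3 - 52*E/3)
(Q(C, 196) + 48025)*(-1*(-30931) + 39416) = ((-3 - 52/3*3/2) + 48025)*(-1*(-30931) + 39416) = ((-3 - 26) + 48025)*(30931 + 39416) = (-29 + 48025)*70347 = 47996*70347 = 3376374612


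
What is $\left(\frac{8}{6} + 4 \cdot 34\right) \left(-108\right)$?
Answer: $-14832$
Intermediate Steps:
$\left(\frac{8}{6} + 4 \cdot 34\right) \left(-108\right) = \left(8 \cdot \frac{1}{6} + 136\right) \left(-108\right) = \left(\frac{4}{3} + 136\right) \left(-108\right) = \frac{412}{3} \left(-108\right) = -14832$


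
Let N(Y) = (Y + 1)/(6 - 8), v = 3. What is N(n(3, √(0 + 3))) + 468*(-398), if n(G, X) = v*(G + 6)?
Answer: -186278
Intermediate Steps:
n(G, X) = 18 + 3*G (n(G, X) = 3*(G + 6) = 3*(6 + G) = 18 + 3*G)
N(Y) = -½ - Y/2 (N(Y) = (1 + Y)/(-2) = (1 + Y)*(-½) = -½ - Y/2)
N(n(3, √(0 + 3))) + 468*(-398) = (-½ - (18 + 3*3)/2) + 468*(-398) = (-½ - (18 + 9)/2) - 186264 = (-½ - ½*27) - 186264 = (-½ - 27/2) - 186264 = -14 - 186264 = -186278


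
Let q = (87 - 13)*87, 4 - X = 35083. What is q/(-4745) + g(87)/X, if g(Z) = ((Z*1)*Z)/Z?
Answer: -75417139/55483285 ≈ -1.3593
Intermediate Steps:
X = -35079 (X = 4 - 1*35083 = 4 - 35083 = -35079)
q = 6438 (q = 74*87 = 6438)
g(Z) = Z (g(Z) = (Z*Z)/Z = Z²/Z = Z)
q/(-4745) + g(87)/X = 6438/(-4745) + 87/(-35079) = 6438*(-1/4745) + 87*(-1/35079) = -6438/4745 - 29/11693 = -75417139/55483285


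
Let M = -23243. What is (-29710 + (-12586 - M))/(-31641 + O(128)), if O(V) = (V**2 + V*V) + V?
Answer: -19053/1255 ≈ -15.182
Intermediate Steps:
O(V) = V + 2*V**2 (O(V) = (V**2 + V**2) + V = 2*V**2 + V = V + 2*V**2)
(-29710 + (-12586 - M))/(-31641 + O(128)) = (-29710 + (-12586 - 1*(-23243)))/(-31641 + 128*(1 + 2*128)) = (-29710 + (-12586 + 23243))/(-31641 + 128*(1 + 256)) = (-29710 + 10657)/(-31641 + 128*257) = -19053/(-31641 + 32896) = -19053/1255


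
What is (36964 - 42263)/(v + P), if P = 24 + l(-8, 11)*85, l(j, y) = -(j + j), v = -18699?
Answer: 5299/17315 ≈ 0.30604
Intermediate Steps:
l(j, y) = -2*j
P = 1384 (P = 24 - 2*(-8)*85 = 24 + 16*85 = 24 + 1360 = 1384)
(36964 - 42263)/(v + P) = (36964 - 42263)/(-18699 + 1384) = -5299/(-17315) = -5299*(-1/17315) = 5299/17315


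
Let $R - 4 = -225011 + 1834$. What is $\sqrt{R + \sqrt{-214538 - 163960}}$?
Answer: $\sqrt{-223173 + i \sqrt{378498}} \approx 0.6512 + 472.41 i$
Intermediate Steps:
$R = -223173$ ($R = 4 + \left(-225011 + 1834\right) = 4 - 223177 = -223173$)
$\sqrt{R + \sqrt{-214538 - 163960}} = \sqrt{-223173 + \sqrt{-214538 - 163960}} = \sqrt{-223173 + \sqrt{-378498}} = \sqrt{-223173 + i \sqrt{378498}}$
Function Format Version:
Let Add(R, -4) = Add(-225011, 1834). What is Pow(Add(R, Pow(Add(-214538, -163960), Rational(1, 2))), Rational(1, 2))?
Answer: Pow(Add(-223173, Mul(I, Pow(378498, Rational(1, 2)))), Rational(1, 2)) ≈ Add(0.6512, Mul(472.41, I))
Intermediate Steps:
R = -223173 (R = Add(4, Add(-225011, 1834)) = Add(4, -223177) = -223173)
Pow(Add(R, Pow(Add(-214538, -163960), Rational(1, 2))), Rational(1, 2)) = Pow(Add(-223173, Pow(Add(-214538, -163960), Rational(1, 2))), Rational(1, 2)) = Pow(Add(-223173, Pow(-378498, Rational(1, 2))), Rational(1, 2)) = Pow(Add(-223173, Mul(I, Pow(378498, Rational(1, 2)))), Rational(1, 2))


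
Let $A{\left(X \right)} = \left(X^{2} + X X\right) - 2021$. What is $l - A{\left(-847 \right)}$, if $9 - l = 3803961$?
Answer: $-5236749$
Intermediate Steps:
$A{\left(X \right)} = -2021 + 2 X^{2}$ ($A{\left(X \right)} = \left(X^{2} + X^{2}\right) - 2021 = 2 X^{2} - 2021 = -2021 + 2 X^{2}$)
$l = -3803952$ ($l = 9 - 3803961 = -3803952$)
$l - A{\left(-847 \right)} = -3803952 - \left(-2021 + 2 \left(-847\right)^{2}\right) = -3803952 - \left(-2021 + 2 \cdot 717409\right) = -3803952 - \left(-2021 + 1434818\right) = -3803952 - 1432797 = -5236749$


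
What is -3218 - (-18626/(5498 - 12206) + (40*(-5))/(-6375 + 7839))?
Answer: -658923635/204594 ≈ -3220.6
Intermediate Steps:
-3218 - (-18626/(5498 - 12206) + (40*(-5))/(-6375 + 7839)) = -3218 - (-18626/(-6708) - 200/1464) = -3218 - (-18626*(-1/6708) - 200*1/1464) = -3218 - (9313/3354 - 25/183) = -3218 - 1*540143/204594 = -3218 - 540143/204594 = -658923635/204594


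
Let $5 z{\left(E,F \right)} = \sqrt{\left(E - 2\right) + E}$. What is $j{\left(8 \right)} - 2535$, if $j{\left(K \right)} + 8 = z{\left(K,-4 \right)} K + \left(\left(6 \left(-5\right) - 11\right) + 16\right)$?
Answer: $-2568 + \frac{8 \sqrt{14}}{5} \approx -2562.0$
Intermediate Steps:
$z{\left(E,F \right)} = \frac{\sqrt{-2 + 2 E}}{5}$ ($z{\left(E,F \right)} = \frac{\sqrt{\left(E - 2\right) + E}}{5} = \frac{\sqrt{\left(-2 + E\right) + E}}{5} = \frac{\sqrt{-2 + 2 E}}{5}$)
$j{\left(K \right)} = -33 + \frac{K \sqrt{-2 + 2 K}}{5}$ ($j{\left(K \right)} = -8 + \left(\frac{\sqrt{-2 + 2 K}}{5} K + \left(\left(6 \left(-5\right) - 11\right) + 16\right)\right) = -8 + \left(\frac{K \sqrt{-2 + 2 K}}{5} + \left(\left(-30 - 11\right) + 16\right)\right) = -8 + \left(\frac{K \sqrt{-2 + 2 K}}{5} + \left(-41 + 16\right)\right) = -8 + \left(\frac{K \sqrt{-2 + 2 K}}{5} - 25\right) = -8 + \left(-25 + \frac{K \sqrt{-2 + 2 K}}{5}\right) = -33 + \frac{K \sqrt{-2 + 2 K}}{5}$)
$j{\left(8 \right)} - 2535 = \left(-33 + \frac{1}{5} \cdot 8 \sqrt{-2 + 2 \cdot 8}\right) - 2535 = \left(-33 + \frac{1}{5} \cdot 8 \sqrt{-2 + 16}\right) - 2535 = \left(-33 + \frac{1}{5} \cdot 8 \sqrt{14}\right) - 2535 = \left(-33 + \frac{8 \sqrt{14}}{5}\right) - 2535 = -2568 + \frac{8 \sqrt{14}}{5}$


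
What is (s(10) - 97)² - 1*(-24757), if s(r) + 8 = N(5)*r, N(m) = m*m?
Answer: 45782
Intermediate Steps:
N(m) = m²
s(r) = -8 + 25*r (s(r) = -8 + 5²*r = -8 + 25*r)
(s(10) - 97)² - 1*(-24757) = ((-8 + 25*10) - 97)² - 1*(-24757) = ((-8 + 250) - 97)² + 24757 = (242 - 97)² + 24757 = 145² + 24757 = 21025 + 24757 = 45782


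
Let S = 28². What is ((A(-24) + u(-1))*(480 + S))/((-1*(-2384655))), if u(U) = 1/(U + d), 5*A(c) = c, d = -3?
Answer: -31916/11923275 ≈ -0.0026768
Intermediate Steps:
A(c) = c/5
S = 784
u(U) = 1/(-3 + U) (u(U) = 1/(U - 3) = 1/(-3 + U))
((A(-24) + u(-1))*(480 + S))/((-1*(-2384655))) = (((⅕)*(-24) + 1/(-3 - 1))*(480 + 784))/((-1*(-2384655))) = ((-24/5 + 1/(-4))*1264)/2384655 = ((-24/5 - ¼)*1264)*(1/2384655) = -101/20*1264*(1/2384655) = -31916/5*1/2384655 = -31916/11923275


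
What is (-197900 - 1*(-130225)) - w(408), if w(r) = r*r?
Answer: -234139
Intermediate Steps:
w(r) = r**2
(-197900 - 1*(-130225)) - w(408) = (-197900 - 1*(-130225)) - 1*408**2 = (-197900 + 130225) - 1*166464 = -67675 - 166464 = -234139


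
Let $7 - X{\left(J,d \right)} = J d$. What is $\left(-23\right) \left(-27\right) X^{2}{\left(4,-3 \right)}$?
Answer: $224181$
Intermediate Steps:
$X{\left(J,d \right)} = 7 - J d$
$\left(-23\right) \left(-27\right) X^{2}{\left(4,-3 \right)} = \left(-23\right) \left(-27\right) \left(7 - 4 \left(-3\right)\right)^{2} = 621 \left(7 + 12\right)^{2} = 621 \cdot 19^{2} = 621 \cdot 361 = 224181$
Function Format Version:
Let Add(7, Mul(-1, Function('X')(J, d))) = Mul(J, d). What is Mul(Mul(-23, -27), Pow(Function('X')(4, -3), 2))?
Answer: 224181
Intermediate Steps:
Function('X')(J, d) = Add(7, Mul(-1, J, d)) (Function('X')(J, d) = Add(7, Mul(-1, Mul(J, d))) = Add(7, Mul(-1, J, d)))
Mul(Mul(-23, -27), Pow(Function('X')(4, -3), 2)) = Mul(Mul(-23, -27), Pow(Add(7, Mul(-1, 4, -3)), 2)) = Mul(621, Pow(Add(7, 12), 2)) = Mul(621, Pow(19, 2)) = Mul(621, 361) = 224181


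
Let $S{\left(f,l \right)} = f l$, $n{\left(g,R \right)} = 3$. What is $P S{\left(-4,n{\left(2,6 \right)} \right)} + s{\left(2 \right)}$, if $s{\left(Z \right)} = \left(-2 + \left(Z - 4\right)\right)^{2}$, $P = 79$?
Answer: $-932$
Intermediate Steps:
$s{\left(Z \right)} = \left(-6 + Z\right)^{2}$ ($s{\left(Z \right)} = \left(-2 + \left(-4 + Z\right)\right)^{2} = \left(-6 + Z\right)^{2}$)
$P S{\left(-4,n{\left(2,6 \right)} \right)} + s{\left(2 \right)} = 79 \left(\left(-4\right) 3\right) + \left(-6 + 2\right)^{2} = 79 \left(-12\right) + \left(-4\right)^{2} = -948 + 16 = -932$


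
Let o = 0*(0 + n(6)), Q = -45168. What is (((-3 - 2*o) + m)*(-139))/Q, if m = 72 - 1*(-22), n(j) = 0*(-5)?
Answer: 12649/45168 ≈ 0.28004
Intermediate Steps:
n(j) = 0
m = 94 (m = 72 + 22 = 94)
o = 0 (o = 0*(0 + 0) = 0*0 = 0)
(((-3 - 2*o) + m)*(-139))/Q = (((-3 - 2*0) + 94)*(-139))/(-45168) = (((-3 + 0) + 94)*(-139))*(-1/45168) = ((-3 + 94)*(-139))*(-1/45168) = (91*(-139))*(-1/45168) = -12649*(-1/45168) = 12649/45168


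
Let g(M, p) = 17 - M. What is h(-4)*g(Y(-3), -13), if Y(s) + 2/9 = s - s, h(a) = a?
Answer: -620/9 ≈ -68.889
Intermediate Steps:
Y(s) = -2/9 (Y(s) = -2/9 + (s - s) = -2/9 + 0 = -2/9)
h(-4)*g(Y(-3), -13) = -4*(17 - 1*(-2/9)) = -4*(17 + 2/9) = -4*155/9 = -620/9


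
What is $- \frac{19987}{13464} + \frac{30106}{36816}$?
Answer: $- \frac{78242}{117351} \approx -0.66673$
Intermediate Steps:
$- \frac{19987}{13464} + \frac{30106}{36816} = \left(-19987\right) \frac{1}{13464} + 30106 \cdot \frac{1}{36816} = - \frac{1817}{1224} + \frac{15053}{18408} = - \frac{78242}{117351}$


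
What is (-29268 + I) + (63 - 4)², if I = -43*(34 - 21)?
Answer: -26346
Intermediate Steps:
I = -559 (I = -43*13 = -559)
(-29268 + I) + (63 - 4)² = (-29268 - 559) + (63 - 4)² = -29827 + 59² = -29827 + 3481 = -26346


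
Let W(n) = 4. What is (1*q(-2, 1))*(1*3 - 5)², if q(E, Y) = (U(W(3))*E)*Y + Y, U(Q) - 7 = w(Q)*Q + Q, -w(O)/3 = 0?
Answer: -84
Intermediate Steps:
w(O) = 0 (w(O) = -3*0 = 0)
U(Q) = 7 + Q (U(Q) = 7 + (0*Q + Q) = 7 + (0 + Q) = 7 + Q)
q(E, Y) = Y + 11*E*Y (q(E, Y) = ((7 + 4)*E)*Y + Y = (11*E)*Y + Y = 11*E*Y + Y = Y + 11*E*Y)
(1*q(-2, 1))*(1*3 - 5)² = (1*(1*(1 + 11*(-2))))*(1*3 - 5)² = (1*(1*(1 - 22)))*(3 - 5)² = (1*(1*(-21)))*(-2)² = (1*(-21))*4 = -21*4 = -84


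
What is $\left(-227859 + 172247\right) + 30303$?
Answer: $-25309$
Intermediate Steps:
$\left(-227859 + 172247\right) + 30303 = -55612 + 30303 = -25309$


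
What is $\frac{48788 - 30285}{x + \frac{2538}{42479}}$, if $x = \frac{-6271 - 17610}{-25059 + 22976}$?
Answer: $\frac{1637214955771}{1019727653} \approx 1605.5$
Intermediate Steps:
$x = \frac{23881}{2083}$ ($x = - \frac{23881}{-2083} = \left(-23881\right) \left(- \frac{1}{2083}\right) = \frac{23881}{2083} \approx 11.465$)
$\frac{48788 - 30285}{x + \frac{2538}{42479}} = \frac{48788 - 30285}{\frac{23881}{2083} + \frac{2538}{42479}} = \frac{18503}{\frac{23881}{2083} + 2538 \cdot \frac{1}{42479}} = \frac{18503}{\frac{23881}{2083} + \frac{2538}{42479}} = \frac{18503}{\frac{1019727653}{88483757}} = 18503 \cdot \frac{88483757}{1019727653} = \frac{1637214955771}{1019727653}$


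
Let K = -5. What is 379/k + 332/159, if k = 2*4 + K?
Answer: 20419/159 ≈ 128.42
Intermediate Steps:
k = 3 (k = 2*4 - 5 = 8 - 5 = 3)
379/k + 332/159 = 379/3 + 332/159 = 20419/159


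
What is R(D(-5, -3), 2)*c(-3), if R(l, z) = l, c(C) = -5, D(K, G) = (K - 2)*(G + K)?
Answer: -280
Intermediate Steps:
D(K, G) = (-2 + K)*(G + K)
R(D(-5, -3), 2)*c(-3) = ((-5)² - 2*(-3) - 2*(-5) - 3*(-5))*(-5) = (25 + 6 + 10 + 15)*(-5) = 56*(-5) = -280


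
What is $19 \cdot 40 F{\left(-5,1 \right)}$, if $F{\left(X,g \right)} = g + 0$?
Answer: $760$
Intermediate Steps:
$F{\left(X,g \right)} = g$
$19 \cdot 40 F{\left(-5,1 \right)} = 19 \cdot 40 \cdot 1 = 760 \cdot 1 = 760$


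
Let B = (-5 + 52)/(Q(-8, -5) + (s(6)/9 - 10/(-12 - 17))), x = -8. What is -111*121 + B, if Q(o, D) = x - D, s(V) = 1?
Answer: -8930451/664 ≈ -13449.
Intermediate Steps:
Q(o, D) = -8 - D
B = -12267/664 (B = (-5 + 52)/((-8 - 1*(-5)) + (1/9 - 10/(-12 - 17))) = 47/((-8 + 5) + (1*(1/9) - 10/(-29))) = 47/(-3 + (1/9 - 10*(-1/29))) = 47/(-3 + (1/9 + 10/29)) = 47/(-3 + 119/261) = 47/(-664/261) = 47*(-261/664) = -12267/664 ≈ -18.474)
-111*121 + B = -111*121 - 12267/664 = -13431 - 12267/664 = -8930451/664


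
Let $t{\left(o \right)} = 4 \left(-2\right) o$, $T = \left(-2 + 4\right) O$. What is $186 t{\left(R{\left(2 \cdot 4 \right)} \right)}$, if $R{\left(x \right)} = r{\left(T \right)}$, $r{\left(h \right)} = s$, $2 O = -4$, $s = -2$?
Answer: $2976$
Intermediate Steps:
$O = -2$ ($O = \frac{1}{2} \left(-4\right) = -2$)
$T = -4$ ($T = \left(-2 + 4\right) \left(-2\right) = 2 \left(-2\right) = -4$)
$r{\left(h \right)} = -2$
$R{\left(x \right)} = -2$
$t{\left(o \right)} = - 8 o$
$186 t{\left(R{\left(2 \cdot 4 \right)} \right)} = 186 \left(\left(-8\right) \left(-2\right)\right) = 186 \cdot 16 = 2976$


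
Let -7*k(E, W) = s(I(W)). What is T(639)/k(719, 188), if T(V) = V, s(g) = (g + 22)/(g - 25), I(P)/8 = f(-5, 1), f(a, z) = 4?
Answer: -3479/6 ≈ -579.83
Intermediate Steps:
I(P) = 32 (I(P) = 8*4 = 32)
s(g) = (22 + g)/(-25 + g)
k(E, W) = -54/49 (k(E, W) = -(22 + 32)/(7*(-25 + 32)) = -54/(7*7) = -54/49)
T(639)/k(719, 188) = 639/(-54/49) = 639*(-49/54) = -3479/6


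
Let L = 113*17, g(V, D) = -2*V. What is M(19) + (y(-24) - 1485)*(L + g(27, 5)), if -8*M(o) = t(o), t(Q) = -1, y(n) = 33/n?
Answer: -2775062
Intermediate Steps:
M(o) = ⅛ (M(o) = -⅛*(-1) = ⅛)
L = 1921
M(19) + (y(-24) - 1485)*(L + g(27, 5)) = ⅛ + (33/(-24) - 1485)*(1921 - 2*27) = ⅛ + (33*(-1/24) - 1485)*(1921 - 54) = ⅛ + (-11/8 - 1485)*1867 = ⅛ - 11891/8*1867 = ⅛ - 22200497/8 = -2775062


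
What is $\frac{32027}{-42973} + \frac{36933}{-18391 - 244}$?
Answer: $- \frac{2183944954}{800801855} \approx -2.7272$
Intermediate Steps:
$\frac{32027}{-42973} + \frac{36933}{-18391 - 244} = 32027 \left(- \frac{1}{42973}\right) + \frac{36933}{-18635} = - \frac{32027}{42973} + 36933 \left(- \frac{1}{18635}\right) = - \frac{32027}{42973} - \frac{36933}{18635} = - \frac{2183944954}{800801855}$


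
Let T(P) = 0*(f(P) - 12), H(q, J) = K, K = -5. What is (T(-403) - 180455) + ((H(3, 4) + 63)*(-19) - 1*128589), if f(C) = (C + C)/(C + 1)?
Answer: -310146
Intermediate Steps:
f(C) = 2*C/(1 + C) (f(C) = (2*C)/(1 + C) = 2*C/(1 + C))
H(q, J) = -5
T(P) = 0 (T(P) = 0*(2*P/(1 + P) - 12) = 0*(-12 + 2*P/(1 + P)) = 0)
(T(-403) - 180455) + ((H(3, 4) + 63)*(-19) - 1*128589) = (0 - 180455) + ((-5 + 63)*(-19) - 1*128589) = -180455 + (58*(-19) - 128589) = -180455 + (-1102 - 128589) = -180455 - 129691 = -310146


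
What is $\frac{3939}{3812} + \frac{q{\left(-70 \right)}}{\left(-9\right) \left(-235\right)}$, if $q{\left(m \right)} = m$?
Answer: $\frac{1612829}{1612476} \approx 1.0002$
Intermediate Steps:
$\frac{3939}{3812} + \frac{q{\left(-70 \right)}}{\left(-9\right) \left(-235\right)} = \frac{3939}{3812} - \frac{70}{\left(-9\right) \left(-235\right)} = 3939 \cdot \frac{1}{3812} - \frac{70}{2115} = \frac{3939}{3812} - \frac{14}{423} = \frac{1612829}{1612476}$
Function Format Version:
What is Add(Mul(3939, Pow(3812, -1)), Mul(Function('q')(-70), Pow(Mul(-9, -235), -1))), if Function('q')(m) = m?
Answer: Rational(1612829, 1612476) ≈ 1.0002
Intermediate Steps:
Add(Mul(3939, Pow(3812, -1)), Mul(Function('q')(-70), Pow(Mul(-9, -235), -1))) = Add(Mul(3939, Pow(3812, -1)), Mul(-70, Pow(Mul(-9, -235), -1))) = Add(Mul(3939, Rational(1, 3812)), Mul(-70, Pow(2115, -1))) = Add(Rational(3939, 3812), Mul(-70, Rational(1, 2115))) = Add(Rational(3939, 3812), Rational(-14, 423)) = Rational(1612829, 1612476)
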